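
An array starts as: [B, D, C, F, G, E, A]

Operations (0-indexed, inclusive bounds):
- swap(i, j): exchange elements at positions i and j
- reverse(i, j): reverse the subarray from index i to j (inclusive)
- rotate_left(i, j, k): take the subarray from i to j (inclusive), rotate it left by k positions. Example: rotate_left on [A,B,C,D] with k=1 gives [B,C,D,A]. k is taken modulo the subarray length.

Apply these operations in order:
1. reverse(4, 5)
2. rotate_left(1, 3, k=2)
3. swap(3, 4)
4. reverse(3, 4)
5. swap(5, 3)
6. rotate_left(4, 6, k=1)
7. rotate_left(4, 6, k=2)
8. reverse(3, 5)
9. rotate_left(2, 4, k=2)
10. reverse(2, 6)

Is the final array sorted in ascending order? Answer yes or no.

Answer: no

Derivation:
After 1 (reverse(4, 5)): [B, D, C, F, E, G, A]
After 2 (rotate_left(1, 3, k=2)): [B, F, D, C, E, G, A]
After 3 (swap(3, 4)): [B, F, D, E, C, G, A]
After 4 (reverse(3, 4)): [B, F, D, C, E, G, A]
After 5 (swap(5, 3)): [B, F, D, G, E, C, A]
After 6 (rotate_left(4, 6, k=1)): [B, F, D, G, C, A, E]
After 7 (rotate_left(4, 6, k=2)): [B, F, D, G, E, C, A]
After 8 (reverse(3, 5)): [B, F, D, C, E, G, A]
After 9 (rotate_left(2, 4, k=2)): [B, F, E, D, C, G, A]
After 10 (reverse(2, 6)): [B, F, A, G, C, D, E]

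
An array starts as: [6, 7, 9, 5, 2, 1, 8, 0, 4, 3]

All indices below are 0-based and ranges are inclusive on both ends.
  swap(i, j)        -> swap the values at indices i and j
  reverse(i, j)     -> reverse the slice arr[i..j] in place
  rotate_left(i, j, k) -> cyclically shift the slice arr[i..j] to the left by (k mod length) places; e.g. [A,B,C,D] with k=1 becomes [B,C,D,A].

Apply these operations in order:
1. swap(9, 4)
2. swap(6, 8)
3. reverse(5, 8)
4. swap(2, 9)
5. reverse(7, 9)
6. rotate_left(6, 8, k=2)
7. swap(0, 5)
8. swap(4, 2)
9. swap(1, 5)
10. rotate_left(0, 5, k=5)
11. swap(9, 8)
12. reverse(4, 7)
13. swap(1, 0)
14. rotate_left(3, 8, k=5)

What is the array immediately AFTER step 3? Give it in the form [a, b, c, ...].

After 1 (swap(9, 4)): [6, 7, 9, 5, 3, 1, 8, 0, 4, 2]
After 2 (swap(6, 8)): [6, 7, 9, 5, 3, 1, 4, 0, 8, 2]
After 3 (reverse(5, 8)): [6, 7, 9, 5, 3, 8, 0, 4, 1, 2]

Answer: [6, 7, 9, 5, 3, 8, 0, 4, 1, 2]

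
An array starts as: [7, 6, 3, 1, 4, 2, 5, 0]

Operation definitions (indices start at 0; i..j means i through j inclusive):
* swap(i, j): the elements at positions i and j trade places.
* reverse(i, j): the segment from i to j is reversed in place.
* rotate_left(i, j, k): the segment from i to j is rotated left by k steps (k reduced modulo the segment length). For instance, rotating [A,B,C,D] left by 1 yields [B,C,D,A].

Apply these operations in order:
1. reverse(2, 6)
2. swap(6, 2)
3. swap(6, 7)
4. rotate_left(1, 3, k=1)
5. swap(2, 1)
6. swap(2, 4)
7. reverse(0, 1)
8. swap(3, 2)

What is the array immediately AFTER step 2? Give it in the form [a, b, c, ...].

Answer: [7, 6, 3, 2, 4, 1, 5, 0]

Derivation:
After 1 (reverse(2, 6)): [7, 6, 5, 2, 4, 1, 3, 0]
After 2 (swap(6, 2)): [7, 6, 3, 2, 4, 1, 5, 0]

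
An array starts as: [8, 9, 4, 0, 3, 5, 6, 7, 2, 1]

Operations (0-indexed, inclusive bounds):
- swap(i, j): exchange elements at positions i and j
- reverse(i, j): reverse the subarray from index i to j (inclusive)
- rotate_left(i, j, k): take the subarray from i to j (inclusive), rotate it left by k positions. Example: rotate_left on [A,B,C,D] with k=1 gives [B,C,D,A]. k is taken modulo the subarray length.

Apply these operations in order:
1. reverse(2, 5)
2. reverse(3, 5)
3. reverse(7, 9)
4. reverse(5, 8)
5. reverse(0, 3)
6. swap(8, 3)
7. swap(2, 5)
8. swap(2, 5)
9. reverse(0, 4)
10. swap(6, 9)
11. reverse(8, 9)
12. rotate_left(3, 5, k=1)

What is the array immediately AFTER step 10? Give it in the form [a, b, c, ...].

Answer: [0, 3, 9, 5, 4, 2, 7, 6, 8, 1]

Derivation:
After 1 (reverse(2, 5)): [8, 9, 5, 3, 0, 4, 6, 7, 2, 1]
After 2 (reverse(3, 5)): [8, 9, 5, 4, 0, 3, 6, 7, 2, 1]
After 3 (reverse(7, 9)): [8, 9, 5, 4, 0, 3, 6, 1, 2, 7]
After 4 (reverse(5, 8)): [8, 9, 5, 4, 0, 2, 1, 6, 3, 7]
After 5 (reverse(0, 3)): [4, 5, 9, 8, 0, 2, 1, 6, 3, 7]
After 6 (swap(8, 3)): [4, 5, 9, 3, 0, 2, 1, 6, 8, 7]
After 7 (swap(2, 5)): [4, 5, 2, 3, 0, 9, 1, 6, 8, 7]
After 8 (swap(2, 5)): [4, 5, 9, 3, 0, 2, 1, 6, 8, 7]
After 9 (reverse(0, 4)): [0, 3, 9, 5, 4, 2, 1, 6, 8, 7]
After 10 (swap(6, 9)): [0, 3, 9, 5, 4, 2, 7, 6, 8, 1]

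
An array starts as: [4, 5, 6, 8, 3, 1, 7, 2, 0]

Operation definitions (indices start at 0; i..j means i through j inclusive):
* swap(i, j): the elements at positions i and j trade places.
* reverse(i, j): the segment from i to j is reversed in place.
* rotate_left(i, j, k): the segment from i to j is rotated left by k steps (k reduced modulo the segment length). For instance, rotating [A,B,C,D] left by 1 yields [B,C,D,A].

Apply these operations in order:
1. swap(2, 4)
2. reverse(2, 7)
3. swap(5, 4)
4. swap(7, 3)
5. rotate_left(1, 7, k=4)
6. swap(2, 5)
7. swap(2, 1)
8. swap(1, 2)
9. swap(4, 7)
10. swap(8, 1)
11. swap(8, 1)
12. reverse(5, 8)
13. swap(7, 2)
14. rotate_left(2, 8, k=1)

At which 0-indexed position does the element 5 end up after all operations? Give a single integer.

Answer: 5

Derivation:
After 1 (swap(2, 4)): [4, 5, 3, 8, 6, 1, 7, 2, 0]
After 2 (reverse(2, 7)): [4, 5, 2, 7, 1, 6, 8, 3, 0]
After 3 (swap(5, 4)): [4, 5, 2, 7, 6, 1, 8, 3, 0]
After 4 (swap(7, 3)): [4, 5, 2, 3, 6, 1, 8, 7, 0]
After 5 (rotate_left(1, 7, k=4)): [4, 1, 8, 7, 5, 2, 3, 6, 0]
After 6 (swap(2, 5)): [4, 1, 2, 7, 5, 8, 3, 6, 0]
After 7 (swap(2, 1)): [4, 2, 1, 7, 5, 8, 3, 6, 0]
After 8 (swap(1, 2)): [4, 1, 2, 7, 5, 8, 3, 6, 0]
After 9 (swap(4, 7)): [4, 1, 2, 7, 6, 8, 3, 5, 0]
After 10 (swap(8, 1)): [4, 0, 2, 7, 6, 8, 3, 5, 1]
After 11 (swap(8, 1)): [4, 1, 2, 7, 6, 8, 3, 5, 0]
After 12 (reverse(5, 8)): [4, 1, 2, 7, 6, 0, 5, 3, 8]
After 13 (swap(7, 2)): [4, 1, 3, 7, 6, 0, 5, 2, 8]
After 14 (rotate_left(2, 8, k=1)): [4, 1, 7, 6, 0, 5, 2, 8, 3]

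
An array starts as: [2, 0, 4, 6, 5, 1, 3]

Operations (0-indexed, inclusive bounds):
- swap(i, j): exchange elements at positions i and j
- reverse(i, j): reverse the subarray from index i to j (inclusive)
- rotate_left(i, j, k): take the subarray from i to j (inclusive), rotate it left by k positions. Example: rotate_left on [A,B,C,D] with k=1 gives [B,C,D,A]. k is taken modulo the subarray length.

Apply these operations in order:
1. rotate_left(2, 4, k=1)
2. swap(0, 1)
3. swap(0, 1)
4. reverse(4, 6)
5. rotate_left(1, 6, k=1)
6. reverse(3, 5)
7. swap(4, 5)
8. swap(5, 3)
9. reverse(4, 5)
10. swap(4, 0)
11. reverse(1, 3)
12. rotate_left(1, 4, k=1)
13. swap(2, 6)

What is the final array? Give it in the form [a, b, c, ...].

Answer: [4, 5, 0, 2, 1, 3, 6]

Derivation:
After 1 (rotate_left(2, 4, k=1)): [2, 0, 6, 5, 4, 1, 3]
After 2 (swap(0, 1)): [0, 2, 6, 5, 4, 1, 3]
After 3 (swap(0, 1)): [2, 0, 6, 5, 4, 1, 3]
After 4 (reverse(4, 6)): [2, 0, 6, 5, 3, 1, 4]
After 5 (rotate_left(1, 6, k=1)): [2, 6, 5, 3, 1, 4, 0]
After 6 (reverse(3, 5)): [2, 6, 5, 4, 1, 3, 0]
After 7 (swap(4, 5)): [2, 6, 5, 4, 3, 1, 0]
After 8 (swap(5, 3)): [2, 6, 5, 1, 3, 4, 0]
After 9 (reverse(4, 5)): [2, 6, 5, 1, 4, 3, 0]
After 10 (swap(4, 0)): [4, 6, 5, 1, 2, 3, 0]
After 11 (reverse(1, 3)): [4, 1, 5, 6, 2, 3, 0]
After 12 (rotate_left(1, 4, k=1)): [4, 5, 6, 2, 1, 3, 0]
After 13 (swap(2, 6)): [4, 5, 0, 2, 1, 3, 6]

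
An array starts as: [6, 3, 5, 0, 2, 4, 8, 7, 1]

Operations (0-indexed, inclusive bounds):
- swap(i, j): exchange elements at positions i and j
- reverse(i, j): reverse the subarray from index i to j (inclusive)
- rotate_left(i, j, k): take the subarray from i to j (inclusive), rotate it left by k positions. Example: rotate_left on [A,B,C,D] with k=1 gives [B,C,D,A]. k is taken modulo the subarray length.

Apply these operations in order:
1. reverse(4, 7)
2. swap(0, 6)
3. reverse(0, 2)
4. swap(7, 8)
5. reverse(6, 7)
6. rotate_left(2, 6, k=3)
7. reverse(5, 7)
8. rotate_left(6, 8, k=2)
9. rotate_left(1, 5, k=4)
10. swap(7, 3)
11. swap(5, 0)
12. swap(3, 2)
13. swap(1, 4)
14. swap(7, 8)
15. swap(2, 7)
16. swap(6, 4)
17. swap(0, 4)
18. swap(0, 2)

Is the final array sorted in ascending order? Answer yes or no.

After 1 (reverse(4, 7)): [6, 3, 5, 0, 7, 8, 4, 2, 1]
After 2 (swap(0, 6)): [4, 3, 5, 0, 7, 8, 6, 2, 1]
After 3 (reverse(0, 2)): [5, 3, 4, 0, 7, 8, 6, 2, 1]
After 4 (swap(7, 8)): [5, 3, 4, 0, 7, 8, 6, 1, 2]
After 5 (reverse(6, 7)): [5, 3, 4, 0, 7, 8, 1, 6, 2]
After 6 (rotate_left(2, 6, k=3)): [5, 3, 8, 1, 4, 0, 7, 6, 2]
After 7 (reverse(5, 7)): [5, 3, 8, 1, 4, 6, 7, 0, 2]
After 8 (rotate_left(6, 8, k=2)): [5, 3, 8, 1, 4, 6, 2, 7, 0]
After 9 (rotate_left(1, 5, k=4)): [5, 6, 3, 8, 1, 4, 2, 7, 0]
After 10 (swap(7, 3)): [5, 6, 3, 7, 1, 4, 2, 8, 0]
After 11 (swap(5, 0)): [4, 6, 3, 7, 1, 5, 2, 8, 0]
After 12 (swap(3, 2)): [4, 6, 7, 3, 1, 5, 2, 8, 0]
After 13 (swap(1, 4)): [4, 1, 7, 3, 6, 5, 2, 8, 0]
After 14 (swap(7, 8)): [4, 1, 7, 3, 6, 5, 2, 0, 8]
After 15 (swap(2, 7)): [4, 1, 0, 3, 6, 5, 2, 7, 8]
After 16 (swap(6, 4)): [4, 1, 0, 3, 2, 5, 6, 7, 8]
After 17 (swap(0, 4)): [2, 1, 0, 3, 4, 5, 6, 7, 8]
After 18 (swap(0, 2)): [0, 1, 2, 3, 4, 5, 6, 7, 8]

Answer: yes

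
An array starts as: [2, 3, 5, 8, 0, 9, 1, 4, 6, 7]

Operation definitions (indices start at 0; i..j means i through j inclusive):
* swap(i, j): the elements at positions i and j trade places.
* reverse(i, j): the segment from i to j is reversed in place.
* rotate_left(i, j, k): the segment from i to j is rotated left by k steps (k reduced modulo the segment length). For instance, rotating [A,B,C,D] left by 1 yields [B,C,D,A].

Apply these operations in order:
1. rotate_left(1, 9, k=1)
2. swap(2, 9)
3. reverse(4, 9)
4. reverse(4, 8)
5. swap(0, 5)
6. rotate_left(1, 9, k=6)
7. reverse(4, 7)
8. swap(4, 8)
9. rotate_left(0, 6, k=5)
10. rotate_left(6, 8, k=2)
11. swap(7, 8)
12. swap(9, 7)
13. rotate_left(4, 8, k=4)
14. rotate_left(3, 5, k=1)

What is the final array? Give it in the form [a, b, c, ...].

After 1 (rotate_left(1, 9, k=1)): [2, 5, 8, 0, 9, 1, 4, 6, 7, 3]
After 2 (swap(2, 9)): [2, 5, 3, 0, 9, 1, 4, 6, 7, 8]
After 3 (reverse(4, 9)): [2, 5, 3, 0, 8, 7, 6, 4, 1, 9]
After 4 (reverse(4, 8)): [2, 5, 3, 0, 1, 4, 6, 7, 8, 9]
After 5 (swap(0, 5)): [4, 5, 3, 0, 1, 2, 6, 7, 8, 9]
After 6 (rotate_left(1, 9, k=6)): [4, 7, 8, 9, 5, 3, 0, 1, 2, 6]
After 7 (reverse(4, 7)): [4, 7, 8, 9, 1, 0, 3, 5, 2, 6]
After 8 (swap(4, 8)): [4, 7, 8, 9, 2, 0, 3, 5, 1, 6]
After 9 (rotate_left(0, 6, k=5)): [0, 3, 4, 7, 8, 9, 2, 5, 1, 6]
After 10 (rotate_left(6, 8, k=2)): [0, 3, 4, 7, 8, 9, 1, 2, 5, 6]
After 11 (swap(7, 8)): [0, 3, 4, 7, 8, 9, 1, 5, 2, 6]
After 12 (swap(9, 7)): [0, 3, 4, 7, 8, 9, 1, 6, 2, 5]
After 13 (rotate_left(4, 8, k=4)): [0, 3, 4, 7, 2, 8, 9, 1, 6, 5]
After 14 (rotate_left(3, 5, k=1)): [0, 3, 4, 2, 8, 7, 9, 1, 6, 5]

Answer: [0, 3, 4, 2, 8, 7, 9, 1, 6, 5]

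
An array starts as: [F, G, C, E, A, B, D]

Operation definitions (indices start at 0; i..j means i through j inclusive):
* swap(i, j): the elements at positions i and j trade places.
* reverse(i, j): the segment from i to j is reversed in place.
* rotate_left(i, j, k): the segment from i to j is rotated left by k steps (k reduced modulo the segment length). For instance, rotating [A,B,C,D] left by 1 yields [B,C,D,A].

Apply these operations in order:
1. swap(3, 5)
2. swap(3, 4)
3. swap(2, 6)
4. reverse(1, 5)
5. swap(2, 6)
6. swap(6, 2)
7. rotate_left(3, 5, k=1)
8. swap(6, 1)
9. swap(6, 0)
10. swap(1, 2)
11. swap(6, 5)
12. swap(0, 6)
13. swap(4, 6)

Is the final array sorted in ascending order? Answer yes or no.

Answer: yes

Derivation:
After 1 (swap(3, 5)): [F, G, C, B, A, E, D]
After 2 (swap(3, 4)): [F, G, C, A, B, E, D]
After 3 (swap(2, 6)): [F, G, D, A, B, E, C]
After 4 (reverse(1, 5)): [F, E, B, A, D, G, C]
After 5 (swap(2, 6)): [F, E, C, A, D, G, B]
After 6 (swap(6, 2)): [F, E, B, A, D, G, C]
After 7 (rotate_left(3, 5, k=1)): [F, E, B, D, G, A, C]
After 8 (swap(6, 1)): [F, C, B, D, G, A, E]
After 9 (swap(6, 0)): [E, C, B, D, G, A, F]
After 10 (swap(1, 2)): [E, B, C, D, G, A, F]
After 11 (swap(6, 5)): [E, B, C, D, G, F, A]
After 12 (swap(0, 6)): [A, B, C, D, G, F, E]
After 13 (swap(4, 6)): [A, B, C, D, E, F, G]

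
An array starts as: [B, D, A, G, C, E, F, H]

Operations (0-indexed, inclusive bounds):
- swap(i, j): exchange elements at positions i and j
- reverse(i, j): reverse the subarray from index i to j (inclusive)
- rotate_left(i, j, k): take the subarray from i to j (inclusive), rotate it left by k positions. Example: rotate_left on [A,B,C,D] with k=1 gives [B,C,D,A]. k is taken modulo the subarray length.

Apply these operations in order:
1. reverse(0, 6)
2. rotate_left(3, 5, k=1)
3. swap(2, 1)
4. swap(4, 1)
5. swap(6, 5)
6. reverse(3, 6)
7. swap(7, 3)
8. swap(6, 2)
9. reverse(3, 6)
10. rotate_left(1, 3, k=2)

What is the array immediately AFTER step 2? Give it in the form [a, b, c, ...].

Answer: [F, E, C, A, D, G, B, H]

Derivation:
After 1 (reverse(0, 6)): [F, E, C, G, A, D, B, H]
After 2 (rotate_left(3, 5, k=1)): [F, E, C, A, D, G, B, H]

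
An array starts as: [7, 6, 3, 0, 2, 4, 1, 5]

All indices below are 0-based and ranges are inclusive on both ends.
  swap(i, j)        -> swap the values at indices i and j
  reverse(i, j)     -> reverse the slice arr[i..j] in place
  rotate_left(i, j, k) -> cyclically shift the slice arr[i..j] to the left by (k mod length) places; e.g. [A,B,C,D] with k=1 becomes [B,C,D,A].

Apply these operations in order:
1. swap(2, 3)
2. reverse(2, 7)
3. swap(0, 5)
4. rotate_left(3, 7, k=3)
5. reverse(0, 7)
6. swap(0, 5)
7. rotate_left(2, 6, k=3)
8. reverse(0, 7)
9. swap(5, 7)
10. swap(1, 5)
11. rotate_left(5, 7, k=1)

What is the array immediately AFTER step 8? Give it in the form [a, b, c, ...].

After 1 (swap(2, 3)): [7, 6, 0, 3, 2, 4, 1, 5]
After 2 (reverse(2, 7)): [7, 6, 5, 1, 4, 2, 3, 0]
After 3 (swap(0, 5)): [2, 6, 5, 1, 4, 7, 3, 0]
After 4 (rotate_left(3, 7, k=3)): [2, 6, 5, 3, 0, 1, 4, 7]
After 5 (reverse(0, 7)): [7, 4, 1, 0, 3, 5, 6, 2]
After 6 (swap(0, 5)): [5, 4, 1, 0, 3, 7, 6, 2]
After 7 (rotate_left(2, 6, k=3)): [5, 4, 7, 6, 1, 0, 3, 2]
After 8 (reverse(0, 7)): [2, 3, 0, 1, 6, 7, 4, 5]

Answer: [2, 3, 0, 1, 6, 7, 4, 5]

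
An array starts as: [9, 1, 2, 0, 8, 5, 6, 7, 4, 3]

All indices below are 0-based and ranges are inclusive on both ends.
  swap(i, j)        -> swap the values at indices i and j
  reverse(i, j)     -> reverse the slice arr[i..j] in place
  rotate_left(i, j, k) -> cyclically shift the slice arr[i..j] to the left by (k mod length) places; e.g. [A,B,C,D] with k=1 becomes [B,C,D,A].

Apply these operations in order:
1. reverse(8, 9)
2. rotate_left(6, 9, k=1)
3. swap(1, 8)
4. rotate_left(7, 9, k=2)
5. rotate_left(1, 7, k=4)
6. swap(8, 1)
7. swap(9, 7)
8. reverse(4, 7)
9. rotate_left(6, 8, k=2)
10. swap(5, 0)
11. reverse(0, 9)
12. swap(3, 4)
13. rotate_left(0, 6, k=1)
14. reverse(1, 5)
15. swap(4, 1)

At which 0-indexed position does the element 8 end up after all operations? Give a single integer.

Answer: 6

Derivation:
After 1 (reverse(8, 9)): [9, 1, 2, 0, 8, 5, 6, 7, 3, 4]
After 2 (rotate_left(6, 9, k=1)): [9, 1, 2, 0, 8, 5, 7, 3, 4, 6]
After 3 (swap(1, 8)): [9, 4, 2, 0, 8, 5, 7, 3, 1, 6]
After 4 (rotate_left(7, 9, k=2)): [9, 4, 2, 0, 8, 5, 7, 6, 3, 1]
After 5 (rotate_left(1, 7, k=4)): [9, 5, 7, 6, 4, 2, 0, 8, 3, 1]
After 6 (swap(8, 1)): [9, 3, 7, 6, 4, 2, 0, 8, 5, 1]
After 7 (swap(9, 7)): [9, 3, 7, 6, 4, 2, 0, 1, 5, 8]
After 8 (reverse(4, 7)): [9, 3, 7, 6, 1, 0, 2, 4, 5, 8]
After 9 (rotate_left(6, 8, k=2)): [9, 3, 7, 6, 1, 0, 5, 2, 4, 8]
After 10 (swap(5, 0)): [0, 3, 7, 6, 1, 9, 5, 2, 4, 8]
After 11 (reverse(0, 9)): [8, 4, 2, 5, 9, 1, 6, 7, 3, 0]
After 12 (swap(3, 4)): [8, 4, 2, 9, 5, 1, 6, 7, 3, 0]
After 13 (rotate_left(0, 6, k=1)): [4, 2, 9, 5, 1, 6, 8, 7, 3, 0]
After 14 (reverse(1, 5)): [4, 6, 1, 5, 9, 2, 8, 7, 3, 0]
After 15 (swap(4, 1)): [4, 9, 1, 5, 6, 2, 8, 7, 3, 0]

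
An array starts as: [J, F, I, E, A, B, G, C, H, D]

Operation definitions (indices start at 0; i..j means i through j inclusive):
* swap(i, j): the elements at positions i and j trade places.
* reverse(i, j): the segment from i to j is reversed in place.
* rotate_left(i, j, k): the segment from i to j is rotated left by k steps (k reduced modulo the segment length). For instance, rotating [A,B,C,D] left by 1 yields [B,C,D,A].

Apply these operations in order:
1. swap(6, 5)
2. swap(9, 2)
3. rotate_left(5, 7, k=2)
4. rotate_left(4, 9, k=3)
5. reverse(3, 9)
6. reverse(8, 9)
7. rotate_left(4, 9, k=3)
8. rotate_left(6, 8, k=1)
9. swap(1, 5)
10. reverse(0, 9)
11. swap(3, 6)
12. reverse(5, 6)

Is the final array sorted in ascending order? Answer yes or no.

After 1 (swap(6, 5)): [J, F, I, E, A, G, B, C, H, D]
After 2 (swap(9, 2)): [J, F, D, E, A, G, B, C, H, I]
After 3 (rotate_left(5, 7, k=2)): [J, F, D, E, A, C, G, B, H, I]
After 4 (rotate_left(4, 9, k=3)): [J, F, D, E, B, H, I, A, C, G]
After 5 (reverse(3, 9)): [J, F, D, G, C, A, I, H, B, E]
After 6 (reverse(8, 9)): [J, F, D, G, C, A, I, H, E, B]
After 7 (rotate_left(4, 9, k=3)): [J, F, D, G, H, E, B, C, A, I]
After 8 (rotate_left(6, 8, k=1)): [J, F, D, G, H, E, C, A, B, I]
After 9 (swap(1, 5)): [J, E, D, G, H, F, C, A, B, I]
After 10 (reverse(0, 9)): [I, B, A, C, F, H, G, D, E, J]
After 11 (swap(3, 6)): [I, B, A, G, F, H, C, D, E, J]
After 12 (reverse(5, 6)): [I, B, A, G, F, C, H, D, E, J]

Answer: no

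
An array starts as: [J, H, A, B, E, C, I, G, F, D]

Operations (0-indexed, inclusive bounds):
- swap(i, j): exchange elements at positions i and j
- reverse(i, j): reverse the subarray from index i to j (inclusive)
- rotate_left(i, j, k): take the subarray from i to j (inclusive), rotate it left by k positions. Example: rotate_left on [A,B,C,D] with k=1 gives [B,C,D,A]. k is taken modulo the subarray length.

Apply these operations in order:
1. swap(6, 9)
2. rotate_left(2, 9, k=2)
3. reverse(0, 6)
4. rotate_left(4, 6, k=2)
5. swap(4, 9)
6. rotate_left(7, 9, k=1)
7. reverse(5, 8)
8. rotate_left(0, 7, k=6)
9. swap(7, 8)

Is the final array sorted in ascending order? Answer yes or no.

After 1 (swap(6, 9)): [J, H, A, B, E, C, D, G, F, I]
After 2 (rotate_left(2, 9, k=2)): [J, H, E, C, D, G, F, I, A, B]
After 3 (reverse(0, 6)): [F, G, D, C, E, H, J, I, A, B]
After 4 (rotate_left(4, 6, k=2)): [F, G, D, C, J, E, H, I, A, B]
After 5 (swap(4, 9)): [F, G, D, C, B, E, H, I, A, J]
After 6 (rotate_left(7, 9, k=1)): [F, G, D, C, B, E, H, A, J, I]
After 7 (reverse(5, 8)): [F, G, D, C, B, J, A, H, E, I]
After 8 (rotate_left(0, 7, k=6)): [A, H, F, G, D, C, B, J, E, I]
After 9 (swap(7, 8)): [A, H, F, G, D, C, B, E, J, I]

Answer: no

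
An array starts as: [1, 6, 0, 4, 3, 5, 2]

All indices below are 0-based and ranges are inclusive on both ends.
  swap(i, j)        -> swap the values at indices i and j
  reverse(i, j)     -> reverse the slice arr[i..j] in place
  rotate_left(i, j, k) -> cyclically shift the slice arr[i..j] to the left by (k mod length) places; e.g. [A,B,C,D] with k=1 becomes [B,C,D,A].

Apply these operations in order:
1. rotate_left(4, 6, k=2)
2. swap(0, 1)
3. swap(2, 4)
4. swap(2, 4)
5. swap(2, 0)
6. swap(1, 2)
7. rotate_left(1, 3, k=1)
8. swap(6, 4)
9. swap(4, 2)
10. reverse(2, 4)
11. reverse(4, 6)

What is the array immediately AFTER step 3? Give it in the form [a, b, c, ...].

Answer: [6, 1, 2, 4, 0, 3, 5]

Derivation:
After 1 (rotate_left(4, 6, k=2)): [1, 6, 0, 4, 2, 3, 5]
After 2 (swap(0, 1)): [6, 1, 0, 4, 2, 3, 5]
After 3 (swap(2, 4)): [6, 1, 2, 4, 0, 3, 5]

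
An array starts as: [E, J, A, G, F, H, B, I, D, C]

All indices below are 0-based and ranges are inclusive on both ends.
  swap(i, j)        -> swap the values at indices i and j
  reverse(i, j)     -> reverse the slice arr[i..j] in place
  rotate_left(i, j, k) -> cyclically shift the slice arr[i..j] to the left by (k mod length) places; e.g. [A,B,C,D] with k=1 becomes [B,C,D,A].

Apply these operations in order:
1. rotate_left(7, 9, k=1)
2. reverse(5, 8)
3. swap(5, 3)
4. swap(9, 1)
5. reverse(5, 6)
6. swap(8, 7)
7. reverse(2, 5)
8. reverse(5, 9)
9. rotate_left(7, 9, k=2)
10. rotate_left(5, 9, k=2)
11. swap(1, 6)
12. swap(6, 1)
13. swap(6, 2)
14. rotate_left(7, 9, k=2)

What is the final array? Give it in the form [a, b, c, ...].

After 1 (rotate_left(7, 9, k=1)): [E, J, A, G, F, H, B, D, C, I]
After 2 (reverse(5, 8)): [E, J, A, G, F, C, D, B, H, I]
After 3 (swap(5, 3)): [E, J, A, C, F, G, D, B, H, I]
After 4 (swap(9, 1)): [E, I, A, C, F, G, D, B, H, J]
After 5 (reverse(5, 6)): [E, I, A, C, F, D, G, B, H, J]
After 6 (swap(8, 7)): [E, I, A, C, F, D, G, H, B, J]
After 7 (reverse(2, 5)): [E, I, D, F, C, A, G, H, B, J]
After 8 (reverse(5, 9)): [E, I, D, F, C, J, B, H, G, A]
After 9 (rotate_left(7, 9, k=2)): [E, I, D, F, C, J, B, A, H, G]
After 10 (rotate_left(5, 9, k=2)): [E, I, D, F, C, A, H, G, J, B]
After 11 (swap(1, 6)): [E, H, D, F, C, A, I, G, J, B]
After 12 (swap(6, 1)): [E, I, D, F, C, A, H, G, J, B]
After 13 (swap(6, 2)): [E, I, H, F, C, A, D, G, J, B]
After 14 (rotate_left(7, 9, k=2)): [E, I, H, F, C, A, D, B, G, J]

Answer: [E, I, H, F, C, A, D, B, G, J]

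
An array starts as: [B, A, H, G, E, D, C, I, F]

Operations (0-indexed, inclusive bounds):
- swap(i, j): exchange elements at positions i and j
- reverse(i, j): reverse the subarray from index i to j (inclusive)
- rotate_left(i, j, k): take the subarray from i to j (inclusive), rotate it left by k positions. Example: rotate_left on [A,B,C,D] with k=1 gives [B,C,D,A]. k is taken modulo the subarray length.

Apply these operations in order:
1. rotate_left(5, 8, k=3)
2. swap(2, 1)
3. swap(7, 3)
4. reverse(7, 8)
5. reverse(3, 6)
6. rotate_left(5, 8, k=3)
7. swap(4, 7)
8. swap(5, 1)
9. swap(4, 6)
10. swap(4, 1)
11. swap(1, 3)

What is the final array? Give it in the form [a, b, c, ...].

Answer: [B, D, A, E, G, H, C, F, I]

Derivation:
After 1 (rotate_left(5, 8, k=3)): [B, A, H, G, E, F, D, C, I]
After 2 (swap(2, 1)): [B, H, A, G, E, F, D, C, I]
After 3 (swap(7, 3)): [B, H, A, C, E, F, D, G, I]
After 4 (reverse(7, 8)): [B, H, A, C, E, F, D, I, G]
After 5 (reverse(3, 6)): [B, H, A, D, F, E, C, I, G]
After 6 (rotate_left(5, 8, k=3)): [B, H, A, D, F, G, E, C, I]
After 7 (swap(4, 7)): [B, H, A, D, C, G, E, F, I]
After 8 (swap(5, 1)): [B, G, A, D, C, H, E, F, I]
After 9 (swap(4, 6)): [B, G, A, D, E, H, C, F, I]
After 10 (swap(4, 1)): [B, E, A, D, G, H, C, F, I]
After 11 (swap(1, 3)): [B, D, A, E, G, H, C, F, I]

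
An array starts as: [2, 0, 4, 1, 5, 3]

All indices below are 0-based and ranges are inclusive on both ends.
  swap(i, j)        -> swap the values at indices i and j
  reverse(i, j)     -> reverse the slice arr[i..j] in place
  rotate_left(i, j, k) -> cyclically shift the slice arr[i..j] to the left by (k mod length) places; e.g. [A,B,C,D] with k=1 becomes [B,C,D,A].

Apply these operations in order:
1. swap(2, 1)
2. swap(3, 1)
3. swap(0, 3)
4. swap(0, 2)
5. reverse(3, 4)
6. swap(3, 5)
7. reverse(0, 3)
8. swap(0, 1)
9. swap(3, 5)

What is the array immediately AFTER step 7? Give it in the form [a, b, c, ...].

Answer: [3, 4, 1, 0, 2, 5]

Derivation:
After 1 (swap(2, 1)): [2, 4, 0, 1, 5, 3]
After 2 (swap(3, 1)): [2, 1, 0, 4, 5, 3]
After 3 (swap(0, 3)): [4, 1, 0, 2, 5, 3]
After 4 (swap(0, 2)): [0, 1, 4, 2, 5, 3]
After 5 (reverse(3, 4)): [0, 1, 4, 5, 2, 3]
After 6 (swap(3, 5)): [0, 1, 4, 3, 2, 5]
After 7 (reverse(0, 3)): [3, 4, 1, 0, 2, 5]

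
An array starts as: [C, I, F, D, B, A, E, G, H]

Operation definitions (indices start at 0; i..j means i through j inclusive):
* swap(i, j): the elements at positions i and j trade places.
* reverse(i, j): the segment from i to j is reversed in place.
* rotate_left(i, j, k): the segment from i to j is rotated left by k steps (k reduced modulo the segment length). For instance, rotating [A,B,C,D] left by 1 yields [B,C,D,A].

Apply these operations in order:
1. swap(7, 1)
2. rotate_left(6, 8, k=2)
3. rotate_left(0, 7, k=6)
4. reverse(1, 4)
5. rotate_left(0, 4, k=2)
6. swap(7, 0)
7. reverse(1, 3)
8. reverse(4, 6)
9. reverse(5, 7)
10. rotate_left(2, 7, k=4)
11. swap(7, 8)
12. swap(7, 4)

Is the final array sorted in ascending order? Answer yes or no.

After 1 (swap(7, 1)): [C, G, F, D, B, A, E, I, H]
After 2 (rotate_left(6, 8, k=2)): [C, G, F, D, B, A, H, E, I]
After 3 (rotate_left(0, 7, k=6)): [H, E, C, G, F, D, B, A, I]
After 4 (reverse(1, 4)): [H, F, G, C, E, D, B, A, I]
After 5 (rotate_left(0, 4, k=2)): [G, C, E, H, F, D, B, A, I]
After 6 (swap(7, 0)): [A, C, E, H, F, D, B, G, I]
After 7 (reverse(1, 3)): [A, H, E, C, F, D, B, G, I]
After 8 (reverse(4, 6)): [A, H, E, C, B, D, F, G, I]
After 9 (reverse(5, 7)): [A, H, E, C, B, G, F, D, I]
After 10 (rotate_left(2, 7, k=4)): [A, H, F, D, E, C, B, G, I]
After 11 (swap(7, 8)): [A, H, F, D, E, C, B, I, G]
After 12 (swap(7, 4)): [A, H, F, D, I, C, B, E, G]

Answer: no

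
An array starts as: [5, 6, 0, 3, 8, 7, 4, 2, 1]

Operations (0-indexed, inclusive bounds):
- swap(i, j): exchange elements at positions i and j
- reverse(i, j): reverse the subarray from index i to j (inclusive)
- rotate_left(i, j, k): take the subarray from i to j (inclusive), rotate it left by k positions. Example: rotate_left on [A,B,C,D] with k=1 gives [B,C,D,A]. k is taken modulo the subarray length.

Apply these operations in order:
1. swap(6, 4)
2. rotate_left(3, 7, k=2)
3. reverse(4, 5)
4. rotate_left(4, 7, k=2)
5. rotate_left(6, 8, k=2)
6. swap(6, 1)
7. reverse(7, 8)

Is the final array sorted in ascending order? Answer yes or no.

After 1 (swap(6, 4)): [5, 6, 0, 3, 4, 7, 8, 2, 1]
After 2 (rotate_left(3, 7, k=2)): [5, 6, 0, 7, 8, 2, 3, 4, 1]
After 3 (reverse(4, 5)): [5, 6, 0, 7, 2, 8, 3, 4, 1]
After 4 (rotate_left(4, 7, k=2)): [5, 6, 0, 7, 3, 4, 2, 8, 1]
After 5 (rotate_left(6, 8, k=2)): [5, 6, 0, 7, 3, 4, 1, 2, 8]
After 6 (swap(6, 1)): [5, 1, 0, 7, 3, 4, 6, 2, 8]
After 7 (reverse(7, 8)): [5, 1, 0, 7, 3, 4, 6, 8, 2]

Answer: no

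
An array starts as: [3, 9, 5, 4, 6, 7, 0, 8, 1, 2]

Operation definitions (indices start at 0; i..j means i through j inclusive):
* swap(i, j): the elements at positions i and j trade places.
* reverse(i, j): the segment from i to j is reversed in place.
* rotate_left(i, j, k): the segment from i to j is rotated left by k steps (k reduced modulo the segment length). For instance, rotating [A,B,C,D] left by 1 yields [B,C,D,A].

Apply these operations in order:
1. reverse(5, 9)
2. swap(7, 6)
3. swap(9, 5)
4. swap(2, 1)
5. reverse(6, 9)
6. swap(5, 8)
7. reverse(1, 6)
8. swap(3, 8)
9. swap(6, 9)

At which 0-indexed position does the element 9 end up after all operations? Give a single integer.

After 1 (reverse(5, 9)): [3, 9, 5, 4, 6, 2, 1, 8, 0, 7]
After 2 (swap(7, 6)): [3, 9, 5, 4, 6, 2, 8, 1, 0, 7]
After 3 (swap(9, 5)): [3, 9, 5, 4, 6, 7, 8, 1, 0, 2]
After 4 (swap(2, 1)): [3, 5, 9, 4, 6, 7, 8, 1, 0, 2]
After 5 (reverse(6, 9)): [3, 5, 9, 4, 6, 7, 2, 0, 1, 8]
After 6 (swap(5, 8)): [3, 5, 9, 4, 6, 1, 2, 0, 7, 8]
After 7 (reverse(1, 6)): [3, 2, 1, 6, 4, 9, 5, 0, 7, 8]
After 8 (swap(3, 8)): [3, 2, 1, 7, 4, 9, 5, 0, 6, 8]
After 9 (swap(6, 9)): [3, 2, 1, 7, 4, 9, 8, 0, 6, 5]

Answer: 5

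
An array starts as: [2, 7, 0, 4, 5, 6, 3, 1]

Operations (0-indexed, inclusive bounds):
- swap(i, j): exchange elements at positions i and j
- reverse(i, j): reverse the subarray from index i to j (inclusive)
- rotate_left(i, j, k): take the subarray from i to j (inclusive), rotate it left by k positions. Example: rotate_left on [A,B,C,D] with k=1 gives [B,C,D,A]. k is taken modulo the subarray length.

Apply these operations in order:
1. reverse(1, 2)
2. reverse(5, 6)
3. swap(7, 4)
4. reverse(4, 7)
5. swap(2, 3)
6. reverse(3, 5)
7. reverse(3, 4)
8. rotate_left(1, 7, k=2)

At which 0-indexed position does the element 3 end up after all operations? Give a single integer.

Answer: 4

Derivation:
After 1 (reverse(1, 2)): [2, 0, 7, 4, 5, 6, 3, 1]
After 2 (reverse(5, 6)): [2, 0, 7, 4, 5, 3, 6, 1]
After 3 (swap(7, 4)): [2, 0, 7, 4, 1, 3, 6, 5]
After 4 (reverse(4, 7)): [2, 0, 7, 4, 5, 6, 3, 1]
After 5 (swap(2, 3)): [2, 0, 4, 7, 5, 6, 3, 1]
After 6 (reverse(3, 5)): [2, 0, 4, 6, 5, 7, 3, 1]
After 7 (reverse(3, 4)): [2, 0, 4, 5, 6, 7, 3, 1]
After 8 (rotate_left(1, 7, k=2)): [2, 5, 6, 7, 3, 1, 0, 4]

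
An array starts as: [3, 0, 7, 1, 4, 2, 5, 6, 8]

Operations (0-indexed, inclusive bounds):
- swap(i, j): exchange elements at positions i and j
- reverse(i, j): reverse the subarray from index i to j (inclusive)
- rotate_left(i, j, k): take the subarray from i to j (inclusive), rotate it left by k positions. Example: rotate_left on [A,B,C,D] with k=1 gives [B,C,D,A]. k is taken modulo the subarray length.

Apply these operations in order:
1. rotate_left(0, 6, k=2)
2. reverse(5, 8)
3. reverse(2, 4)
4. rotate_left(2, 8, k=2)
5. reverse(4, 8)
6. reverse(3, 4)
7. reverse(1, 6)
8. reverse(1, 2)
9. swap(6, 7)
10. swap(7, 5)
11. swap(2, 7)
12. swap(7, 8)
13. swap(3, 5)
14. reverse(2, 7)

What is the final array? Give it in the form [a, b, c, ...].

After 1 (rotate_left(0, 6, k=2)): [7, 1, 4, 2, 5, 3, 0, 6, 8]
After 2 (reverse(5, 8)): [7, 1, 4, 2, 5, 8, 6, 0, 3]
After 3 (reverse(2, 4)): [7, 1, 5, 2, 4, 8, 6, 0, 3]
After 4 (rotate_left(2, 8, k=2)): [7, 1, 4, 8, 6, 0, 3, 5, 2]
After 5 (reverse(4, 8)): [7, 1, 4, 8, 2, 5, 3, 0, 6]
After 6 (reverse(3, 4)): [7, 1, 4, 2, 8, 5, 3, 0, 6]
After 7 (reverse(1, 6)): [7, 3, 5, 8, 2, 4, 1, 0, 6]
After 8 (reverse(1, 2)): [7, 5, 3, 8, 2, 4, 1, 0, 6]
After 9 (swap(6, 7)): [7, 5, 3, 8, 2, 4, 0, 1, 6]
After 10 (swap(7, 5)): [7, 5, 3, 8, 2, 1, 0, 4, 6]
After 11 (swap(2, 7)): [7, 5, 4, 8, 2, 1, 0, 3, 6]
After 12 (swap(7, 8)): [7, 5, 4, 8, 2, 1, 0, 6, 3]
After 13 (swap(3, 5)): [7, 5, 4, 1, 2, 8, 0, 6, 3]
After 14 (reverse(2, 7)): [7, 5, 6, 0, 8, 2, 1, 4, 3]

Answer: [7, 5, 6, 0, 8, 2, 1, 4, 3]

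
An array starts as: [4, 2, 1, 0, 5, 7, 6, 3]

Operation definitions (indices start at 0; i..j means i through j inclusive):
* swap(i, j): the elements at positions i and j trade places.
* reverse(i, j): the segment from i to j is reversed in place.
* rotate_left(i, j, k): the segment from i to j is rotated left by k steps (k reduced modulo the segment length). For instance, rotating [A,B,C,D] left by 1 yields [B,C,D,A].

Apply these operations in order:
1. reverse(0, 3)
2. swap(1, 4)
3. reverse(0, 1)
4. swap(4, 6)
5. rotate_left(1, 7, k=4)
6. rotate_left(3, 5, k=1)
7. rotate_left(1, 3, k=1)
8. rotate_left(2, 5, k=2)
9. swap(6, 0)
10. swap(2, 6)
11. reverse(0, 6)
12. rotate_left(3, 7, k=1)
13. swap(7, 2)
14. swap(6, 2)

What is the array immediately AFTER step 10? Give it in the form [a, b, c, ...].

After 1 (reverse(0, 3)): [0, 1, 2, 4, 5, 7, 6, 3]
After 2 (swap(1, 4)): [0, 5, 2, 4, 1, 7, 6, 3]
After 3 (reverse(0, 1)): [5, 0, 2, 4, 1, 7, 6, 3]
After 4 (swap(4, 6)): [5, 0, 2, 4, 6, 7, 1, 3]
After 5 (rotate_left(1, 7, k=4)): [5, 7, 1, 3, 0, 2, 4, 6]
After 6 (rotate_left(3, 5, k=1)): [5, 7, 1, 0, 2, 3, 4, 6]
After 7 (rotate_left(1, 3, k=1)): [5, 1, 0, 7, 2, 3, 4, 6]
After 8 (rotate_left(2, 5, k=2)): [5, 1, 2, 3, 0, 7, 4, 6]
After 9 (swap(6, 0)): [4, 1, 2, 3, 0, 7, 5, 6]
After 10 (swap(2, 6)): [4, 1, 5, 3, 0, 7, 2, 6]

Answer: [4, 1, 5, 3, 0, 7, 2, 6]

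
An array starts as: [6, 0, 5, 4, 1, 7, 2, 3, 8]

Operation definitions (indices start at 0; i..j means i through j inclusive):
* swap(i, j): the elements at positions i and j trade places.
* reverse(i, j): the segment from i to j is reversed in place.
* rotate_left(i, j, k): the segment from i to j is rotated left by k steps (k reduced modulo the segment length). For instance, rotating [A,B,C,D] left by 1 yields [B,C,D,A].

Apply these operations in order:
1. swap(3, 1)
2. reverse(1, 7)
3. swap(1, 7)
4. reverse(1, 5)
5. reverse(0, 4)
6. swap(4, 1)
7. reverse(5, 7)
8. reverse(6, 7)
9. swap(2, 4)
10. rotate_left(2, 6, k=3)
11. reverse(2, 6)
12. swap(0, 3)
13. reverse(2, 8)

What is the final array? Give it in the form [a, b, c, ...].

Answer: [0, 6, 8, 5, 3, 4, 7, 2, 1]

Derivation:
After 1 (swap(3, 1)): [6, 4, 5, 0, 1, 7, 2, 3, 8]
After 2 (reverse(1, 7)): [6, 3, 2, 7, 1, 0, 5, 4, 8]
After 3 (swap(1, 7)): [6, 4, 2, 7, 1, 0, 5, 3, 8]
After 4 (reverse(1, 5)): [6, 0, 1, 7, 2, 4, 5, 3, 8]
After 5 (reverse(0, 4)): [2, 7, 1, 0, 6, 4, 5, 3, 8]
After 6 (swap(4, 1)): [2, 6, 1, 0, 7, 4, 5, 3, 8]
After 7 (reverse(5, 7)): [2, 6, 1, 0, 7, 3, 5, 4, 8]
After 8 (reverse(6, 7)): [2, 6, 1, 0, 7, 3, 4, 5, 8]
After 9 (swap(2, 4)): [2, 6, 7, 0, 1, 3, 4, 5, 8]
After 10 (rotate_left(2, 6, k=3)): [2, 6, 3, 4, 7, 0, 1, 5, 8]
After 11 (reverse(2, 6)): [2, 6, 1, 0, 7, 4, 3, 5, 8]
After 12 (swap(0, 3)): [0, 6, 1, 2, 7, 4, 3, 5, 8]
After 13 (reverse(2, 8)): [0, 6, 8, 5, 3, 4, 7, 2, 1]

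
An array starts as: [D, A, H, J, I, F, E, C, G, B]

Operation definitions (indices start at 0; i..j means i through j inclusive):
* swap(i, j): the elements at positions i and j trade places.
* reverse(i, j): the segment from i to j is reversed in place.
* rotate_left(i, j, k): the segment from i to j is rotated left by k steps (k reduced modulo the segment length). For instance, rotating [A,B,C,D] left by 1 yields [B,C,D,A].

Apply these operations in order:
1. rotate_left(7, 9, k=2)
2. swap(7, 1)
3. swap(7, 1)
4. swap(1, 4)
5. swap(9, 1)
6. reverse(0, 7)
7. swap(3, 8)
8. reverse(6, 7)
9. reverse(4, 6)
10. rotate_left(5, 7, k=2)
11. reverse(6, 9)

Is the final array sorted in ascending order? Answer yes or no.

After 1 (rotate_left(7, 9, k=2)): [D, A, H, J, I, F, E, B, C, G]
After 2 (swap(7, 1)): [D, B, H, J, I, F, E, A, C, G]
After 3 (swap(7, 1)): [D, A, H, J, I, F, E, B, C, G]
After 4 (swap(1, 4)): [D, I, H, J, A, F, E, B, C, G]
After 5 (swap(9, 1)): [D, G, H, J, A, F, E, B, C, I]
After 6 (reverse(0, 7)): [B, E, F, A, J, H, G, D, C, I]
After 7 (swap(3, 8)): [B, E, F, C, J, H, G, D, A, I]
After 8 (reverse(6, 7)): [B, E, F, C, J, H, D, G, A, I]
After 9 (reverse(4, 6)): [B, E, F, C, D, H, J, G, A, I]
After 10 (rotate_left(5, 7, k=2)): [B, E, F, C, D, G, H, J, A, I]
After 11 (reverse(6, 9)): [B, E, F, C, D, G, I, A, J, H]

Answer: no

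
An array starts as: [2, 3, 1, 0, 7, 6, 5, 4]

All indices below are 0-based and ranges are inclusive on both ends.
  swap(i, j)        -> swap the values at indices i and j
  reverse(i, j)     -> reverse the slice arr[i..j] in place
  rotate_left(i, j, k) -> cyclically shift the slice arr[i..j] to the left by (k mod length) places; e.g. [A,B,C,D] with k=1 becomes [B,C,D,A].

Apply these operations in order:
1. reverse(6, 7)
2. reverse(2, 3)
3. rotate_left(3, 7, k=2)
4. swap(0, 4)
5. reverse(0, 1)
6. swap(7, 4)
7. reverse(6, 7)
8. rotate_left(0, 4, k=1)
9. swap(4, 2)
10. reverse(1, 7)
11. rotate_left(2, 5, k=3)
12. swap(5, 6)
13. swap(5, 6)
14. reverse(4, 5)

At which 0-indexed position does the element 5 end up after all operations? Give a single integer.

After 1 (reverse(6, 7)): [2, 3, 1, 0, 7, 6, 4, 5]
After 2 (reverse(2, 3)): [2, 3, 0, 1, 7, 6, 4, 5]
After 3 (rotate_left(3, 7, k=2)): [2, 3, 0, 6, 4, 5, 1, 7]
After 4 (swap(0, 4)): [4, 3, 0, 6, 2, 5, 1, 7]
After 5 (reverse(0, 1)): [3, 4, 0, 6, 2, 5, 1, 7]
After 6 (swap(7, 4)): [3, 4, 0, 6, 7, 5, 1, 2]
After 7 (reverse(6, 7)): [3, 4, 0, 6, 7, 5, 2, 1]
After 8 (rotate_left(0, 4, k=1)): [4, 0, 6, 7, 3, 5, 2, 1]
After 9 (swap(4, 2)): [4, 0, 3, 7, 6, 5, 2, 1]
After 10 (reverse(1, 7)): [4, 1, 2, 5, 6, 7, 3, 0]
After 11 (rotate_left(2, 5, k=3)): [4, 1, 7, 2, 5, 6, 3, 0]
After 12 (swap(5, 6)): [4, 1, 7, 2, 5, 3, 6, 0]
After 13 (swap(5, 6)): [4, 1, 7, 2, 5, 6, 3, 0]
After 14 (reverse(4, 5)): [4, 1, 7, 2, 6, 5, 3, 0]

Answer: 5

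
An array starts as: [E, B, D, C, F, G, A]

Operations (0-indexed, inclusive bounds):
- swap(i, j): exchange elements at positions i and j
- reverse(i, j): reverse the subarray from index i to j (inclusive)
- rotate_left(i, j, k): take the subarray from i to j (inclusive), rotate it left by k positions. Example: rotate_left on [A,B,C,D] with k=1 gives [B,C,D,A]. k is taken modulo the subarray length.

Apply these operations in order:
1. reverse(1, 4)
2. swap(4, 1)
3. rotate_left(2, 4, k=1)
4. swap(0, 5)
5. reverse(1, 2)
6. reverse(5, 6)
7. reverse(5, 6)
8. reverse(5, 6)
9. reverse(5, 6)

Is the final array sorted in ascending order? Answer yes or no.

After 1 (reverse(1, 4)): [E, F, C, D, B, G, A]
After 2 (swap(4, 1)): [E, B, C, D, F, G, A]
After 3 (rotate_left(2, 4, k=1)): [E, B, D, F, C, G, A]
After 4 (swap(0, 5)): [G, B, D, F, C, E, A]
After 5 (reverse(1, 2)): [G, D, B, F, C, E, A]
After 6 (reverse(5, 6)): [G, D, B, F, C, A, E]
After 7 (reverse(5, 6)): [G, D, B, F, C, E, A]
After 8 (reverse(5, 6)): [G, D, B, F, C, A, E]
After 9 (reverse(5, 6)): [G, D, B, F, C, E, A]

Answer: no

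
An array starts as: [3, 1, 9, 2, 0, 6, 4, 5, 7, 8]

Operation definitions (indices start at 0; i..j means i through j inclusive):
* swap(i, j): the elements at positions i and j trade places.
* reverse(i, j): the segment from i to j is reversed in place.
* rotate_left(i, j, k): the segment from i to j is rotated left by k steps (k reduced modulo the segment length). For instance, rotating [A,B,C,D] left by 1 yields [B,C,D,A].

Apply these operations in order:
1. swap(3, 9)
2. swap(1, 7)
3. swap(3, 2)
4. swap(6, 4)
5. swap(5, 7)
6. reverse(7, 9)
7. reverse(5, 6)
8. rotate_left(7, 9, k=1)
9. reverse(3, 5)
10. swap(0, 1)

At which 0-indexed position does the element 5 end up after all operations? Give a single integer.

After 1 (swap(3, 9)): [3, 1, 9, 8, 0, 6, 4, 5, 7, 2]
After 2 (swap(1, 7)): [3, 5, 9, 8, 0, 6, 4, 1, 7, 2]
After 3 (swap(3, 2)): [3, 5, 8, 9, 0, 6, 4, 1, 7, 2]
After 4 (swap(6, 4)): [3, 5, 8, 9, 4, 6, 0, 1, 7, 2]
After 5 (swap(5, 7)): [3, 5, 8, 9, 4, 1, 0, 6, 7, 2]
After 6 (reverse(7, 9)): [3, 5, 8, 9, 4, 1, 0, 2, 7, 6]
After 7 (reverse(5, 6)): [3, 5, 8, 9, 4, 0, 1, 2, 7, 6]
After 8 (rotate_left(7, 9, k=1)): [3, 5, 8, 9, 4, 0, 1, 7, 6, 2]
After 9 (reverse(3, 5)): [3, 5, 8, 0, 4, 9, 1, 7, 6, 2]
After 10 (swap(0, 1)): [5, 3, 8, 0, 4, 9, 1, 7, 6, 2]

Answer: 0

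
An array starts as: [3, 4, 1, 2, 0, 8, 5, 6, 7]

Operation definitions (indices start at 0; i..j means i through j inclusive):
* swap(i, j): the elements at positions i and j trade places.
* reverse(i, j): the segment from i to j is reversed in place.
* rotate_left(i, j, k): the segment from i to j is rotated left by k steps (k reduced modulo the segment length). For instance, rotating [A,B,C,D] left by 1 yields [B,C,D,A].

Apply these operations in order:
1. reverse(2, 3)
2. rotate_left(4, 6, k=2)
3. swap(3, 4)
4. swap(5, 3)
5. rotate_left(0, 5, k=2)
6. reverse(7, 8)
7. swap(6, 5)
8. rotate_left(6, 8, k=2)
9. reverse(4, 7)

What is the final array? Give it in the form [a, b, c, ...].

Answer: [2, 0, 1, 5, 4, 6, 8, 3, 7]

Derivation:
After 1 (reverse(2, 3)): [3, 4, 2, 1, 0, 8, 5, 6, 7]
After 2 (rotate_left(4, 6, k=2)): [3, 4, 2, 1, 5, 0, 8, 6, 7]
After 3 (swap(3, 4)): [3, 4, 2, 5, 1, 0, 8, 6, 7]
After 4 (swap(5, 3)): [3, 4, 2, 0, 1, 5, 8, 6, 7]
After 5 (rotate_left(0, 5, k=2)): [2, 0, 1, 5, 3, 4, 8, 6, 7]
After 6 (reverse(7, 8)): [2, 0, 1, 5, 3, 4, 8, 7, 6]
After 7 (swap(6, 5)): [2, 0, 1, 5, 3, 8, 4, 7, 6]
After 8 (rotate_left(6, 8, k=2)): [2, 0, 1, 5, 3, 8, 6, 4, 7]
After 9 (reverse(4, 7)): [2, 0, 1, 5, 4, 6, 8, 3, 7]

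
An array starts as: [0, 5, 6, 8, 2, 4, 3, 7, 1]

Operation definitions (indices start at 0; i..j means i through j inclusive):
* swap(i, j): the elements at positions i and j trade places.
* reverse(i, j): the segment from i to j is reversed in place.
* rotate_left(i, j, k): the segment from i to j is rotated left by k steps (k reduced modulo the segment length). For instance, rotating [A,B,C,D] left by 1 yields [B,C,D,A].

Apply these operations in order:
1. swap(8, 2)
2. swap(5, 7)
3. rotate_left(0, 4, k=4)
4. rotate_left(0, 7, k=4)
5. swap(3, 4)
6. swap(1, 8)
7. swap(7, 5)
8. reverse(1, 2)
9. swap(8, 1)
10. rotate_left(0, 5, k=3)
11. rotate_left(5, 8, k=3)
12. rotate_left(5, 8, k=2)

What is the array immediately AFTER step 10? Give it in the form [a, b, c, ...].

After 1 (swap(8, 2)): [0, 5, 1, 8, 2, 4, 3, 7, 6]
After 2 (swap(5, 7)): [0, 5, 1, 8, 2, 7, 3, 4, 6]
After 3 (rotate_left(0, 4, k=4)): [2, 0, 5, 1, 8, 7, 3, 4, 6]
After 4 (rotate_left(0, 7, k=4)): [8, 7, 3, 4, 2, 0, 5, 1, 6]
After 5 (swap(3, 4)): [8, 7, 3, 2, 4, 0, 5, 1, 6]
After 6 (swap(1, 8)): [8, 6, 3, 2, 4, 0, 5, 1, 7]
After 7 (swap(7, 5)): [8, 6, 3, 2, 4, 1, 5, 0, 7]
After 8 (reverse(1, 2)): [8, 3, 6, 2, 4, 1, 5, 0, 7]
After 9 (swap(8, 1)): [8, 7, 6, 2, 4, 1, 5, 0, 3]
After 10 (rotate_left(0, 5, k=3)): [2, 4, 1, 8, 7, 6, 5, 0, 3]

Answer: [2, 4, 1, 8, 7, 6, 5, 0, 3]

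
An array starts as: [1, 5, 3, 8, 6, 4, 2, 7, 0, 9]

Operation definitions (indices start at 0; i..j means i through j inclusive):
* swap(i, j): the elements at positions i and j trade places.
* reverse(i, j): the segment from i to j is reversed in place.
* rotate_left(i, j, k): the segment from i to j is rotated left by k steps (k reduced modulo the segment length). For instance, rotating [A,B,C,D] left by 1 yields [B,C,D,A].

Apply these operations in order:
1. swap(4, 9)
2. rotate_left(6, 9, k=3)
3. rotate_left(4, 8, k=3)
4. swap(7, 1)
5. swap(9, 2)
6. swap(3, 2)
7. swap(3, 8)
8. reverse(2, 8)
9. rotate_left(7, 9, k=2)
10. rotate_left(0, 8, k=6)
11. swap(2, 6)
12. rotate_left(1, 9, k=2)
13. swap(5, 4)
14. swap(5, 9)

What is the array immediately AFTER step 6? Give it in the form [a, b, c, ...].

After 1 (swap(4, 9)): [1, 5, 3, 8, 9, 4, 2, 7, 0, 6]
After 2 (rotate_left(6, 9, k=3)): [1, 5, 3, 8, 9, 4, 6, 2, 7, 0]
After 3 (rotate_left(4, 8, k=3)): [1, 5, 3, 8, 2, 7, 9, 4, 6, 0]
After 4 (swap(7, 1)): [1, 4, 3, 8, 2, 7, 9, 5, 6, 0]
After 5 (swap(9, 2)): [1, 4, 0, 8, 2, 7, 9, 5, 6, 3]
After 6 (swap(3, 2)): [1, 4, 8, 0, 2, 7, 9, 5, 6, 3]

Answer: [1, 4, 8, 0, 2, 7, 9, 5, 6, 3]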